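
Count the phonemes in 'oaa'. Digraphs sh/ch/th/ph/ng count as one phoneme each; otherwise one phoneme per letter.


Parsing 'oaa' greedily, digraphs first:
  'o' -> vowel phoneme (phonemes so far: 1)
  'a' -> vowel phoneme (phonemes so far: 2)
  'a' -> vowel phoneme (phonemes so far: 3)
Total phonemes: 3

3


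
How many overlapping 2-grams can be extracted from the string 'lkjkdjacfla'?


String 'lkjkdjacfla' has length L = 11.
Number of overlapping n-grams = L - n + 1
Substituting: 11 - 2 + 1 = 10

10


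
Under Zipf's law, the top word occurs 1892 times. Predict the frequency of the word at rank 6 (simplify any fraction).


Zipf's law: freq(rank) = f1 / rank
f1 = 1892, rank = 6
freq = 1892 / 6
GCD(1892, 6) = 2
Simplified: 946/3

946/3


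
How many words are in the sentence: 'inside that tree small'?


Counting words by splitting on spaces:
  Word 1: 'inside'
  Word 2: 'that'
  Word 3: 'tree'
  Word 4: 'small'
Total words: 4

4


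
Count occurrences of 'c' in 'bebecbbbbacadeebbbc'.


Scanning 'bebecbbbbacadeebbbc' for 'c':
  Position 4: 'c' -> MATCH (count: 1)
  Position 10: 'c' -> MATCH (count: 2)
  Position 18: 'c' -> MATCH (count: 3)
Total occurrences of 'c': 3

3


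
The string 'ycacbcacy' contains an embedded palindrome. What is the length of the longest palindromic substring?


Scanning 'ycacbcacy' for palindromic substrings.
Substring at positions 0-8: 'ycacbcacy'.
Check: reverse('ycacbcacy') = 'ycacbcacy' -> palindrome confirmed.
No longer palindromic substring exists; longest length = 9

9


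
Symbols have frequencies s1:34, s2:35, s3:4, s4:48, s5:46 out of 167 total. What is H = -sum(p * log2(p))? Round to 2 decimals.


Computing entropy H = -sum(p_i * log2(p_i)):
  s1: p = 34/167 = 0.2036, -p*log2(p) = 0.4675
  s2: p = 35/167 = 0.2096, -p*log2(p) = 0.4725
  s3: p = 4/167 = 0.0240, -p*log2(p) = 0.1290
  s4: p = 48/167 = 0.2874, -p*log2(p) = 0.5170
  s5: p = 46/167 = 0.2754, -p*log2(p) = 0.5124
H = sum of terms = 2.0984
Rounded to 2 decimals: 2.10

2.10


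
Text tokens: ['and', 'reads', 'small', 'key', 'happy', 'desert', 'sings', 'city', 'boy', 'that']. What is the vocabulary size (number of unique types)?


Listing all tokens and tracking unique types:
  Token 1: 'and' -> NEW (unique so far: 1)
  Token 2: 'reads' -> NEW (unique so far: 2)
  Token 3: 'small' -> NEW (unique so far: 3)
  Token 4: 'key' -> NEW (unique so far: 4)
  Token 5: 'happy' -> NEW (unique so far: 5)
  Token 6: 'desert' -> NEW (unique so far: 6)
  Token 7: 'sings' -> NEW (unique so far: 7)
  Token 8: 'city' -> NEW (unique so far: 8)
  Token 9: 'boy' -> NEW (unique so far: 9)
  Token 10: 'that' -> NEW (unique so far: 10)
Unique types: ('and', 'boy', 'city', 'desert', 'happy', 'key', 'reads', 'sings', 'small', 'that')
Vocabulary size: 10

10


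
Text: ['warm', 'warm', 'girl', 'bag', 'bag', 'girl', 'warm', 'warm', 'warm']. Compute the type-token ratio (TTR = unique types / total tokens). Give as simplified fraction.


Tokens: 9
Unique types: ('bag', 'girl', 'warm') = 3
TTR = 3/9
Simplify: divide both by 3 -> 1/3
TTR = 1/3

1/3


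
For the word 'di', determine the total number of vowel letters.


Scanning each character of 'di':
  Position 1: 'd' -> consonant (running count: 0)
  Position 2: 'i' -> vowel (running count: 1)
Total vowels: 1

1


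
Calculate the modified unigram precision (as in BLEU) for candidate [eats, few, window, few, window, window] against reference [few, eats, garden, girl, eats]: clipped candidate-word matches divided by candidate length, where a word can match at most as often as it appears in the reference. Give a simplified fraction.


Reference word counts: {'eats': 2, 'few': 1, 'garden': 1, 'girl': 1}
Checking each candidate word (with clipping):
  'eats' -> in reference (ref count 2, used 1/2) -> match (matches: 1)
  'few' -> in reference (ref count 1, used 1/1) -> match (matches: 2)
  'window' -> not in reference -> no match (matches: 2)
  'few' -> ref count 1 already used up (1/1) -> clipped, no match (matches: 2)
  'window' -> not in reference -> no match (matches: 2)
  'window' -> not in reference -> no match (matches: 2)
Clipped matches: 2, Candidate length: 6
Precision = 2/6 = 1/3

1/3


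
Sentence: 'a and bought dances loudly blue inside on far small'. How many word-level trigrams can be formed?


Word trigrams from [10] words:
  Trigram 1: (a and bought)
  Trigram 2: (and bought dances)
  Trigram 3: (bought dances loudly)
  Trigram 4: (dances loudly blue)
  Trigram 5: (loudly blue inside)
  Trigram 6: (blue inside on)
  Trigram 7: (inside on far)
  Trigram 8: (on far small)
Total word trigrams: 10 - 2 = 8

8


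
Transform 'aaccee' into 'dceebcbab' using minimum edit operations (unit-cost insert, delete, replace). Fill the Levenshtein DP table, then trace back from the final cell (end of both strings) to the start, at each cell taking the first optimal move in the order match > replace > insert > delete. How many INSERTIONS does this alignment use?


Edit distance = 8. Backtracking from cell (6, 9) with preference match > replace > insert > delete,
then listing the resulting alignment 'aaccee' -> 'dceebcbab' left to right:
  Step 1: insert 'd' [insertion #1]
  Step 2: insert 'c' [insertion #2]
  Step 3: insert 'e' [insertion #3]
  Step 4: replace a->e
  Step 5: replace a->b
  Step 6: keep 'c'
  Step 7: replace c->b
  Step 8: replace e->a
  Step 9: replace e->b
Total insertions: 3

3


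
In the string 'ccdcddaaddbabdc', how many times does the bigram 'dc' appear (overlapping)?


Scanning 'ccdcddaaddbabdc' for bigram 'dc':
  Position 0: 'cc' -> no
  Position 1: 'cd' -> no
  Position 2: 'dc' -> MATCH
  Position 3: 'cd' -> no
  Position 4: 'dd' -> no
  Position 5: 'da' -> no
  Position 6: 'aa' -> no
  Position 7: 'ad' -> no
  Position 8: 'dd' -> no
  Position 9: 'db' -> no
  Position 10: 'ba' -> no
  Position 11: 'ab' -> no
  Position 12: 'bd' -> no
  Position 13: 'dc' -> MATCH
Total matches: 2

2


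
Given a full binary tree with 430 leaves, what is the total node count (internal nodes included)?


Leaf nodes (terminals): 430
Internal nodes = n - 1 = 430 - 1 = 429
Total = leaves + internal = 430 + 429 = 859

859


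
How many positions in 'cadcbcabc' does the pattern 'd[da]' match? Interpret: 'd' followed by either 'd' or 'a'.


Pattern: d[da] means 'd' followed by either 'd' or 'a'.
Scanning 'cadcbcabc' position-by-position:
  Pos 0: window 'ca' -> no
  Pos 1: window 'ad' -> no
  Pos 2: window 'dc' -> no
  Pos 3: window 'cb' -> no
  Pos 4: window 'bc' -> no
  Pos 5: window 'ca' -> no
  Pos 6: window 'ab' -> no
  Pos 7: window 'bc' -> no
  Pos 8: window 'c' -> no
Total matches: 0

0


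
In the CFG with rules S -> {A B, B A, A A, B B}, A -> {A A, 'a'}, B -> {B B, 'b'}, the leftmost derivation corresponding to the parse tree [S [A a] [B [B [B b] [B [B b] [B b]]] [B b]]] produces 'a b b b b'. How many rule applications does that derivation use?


Every bracketed nonterminal node [X ...] in the tree is produced by exactly one rule application.
Reading the tree off as a leftmost derivation:
  Step 1: S  =>  A B   (applied S -> A B)
  Step 2: A B  =>  a B   (applied A -> a)
  Step 3: a B  =>  a B B   (applied B -> B B)
  Step 4: a B B  =>  a B B B   (applied B -> B B)
  Step 5: a B B B  =>  a b B B   (applied B -> b)
  Step 6: a b B B  =>  a b B B B   (applied B -> B B)
  Step 7: a b B B B  =>  a b b B B   (applied B -> b)
  Step 8: a b b B B  =>  a b b b B   (applied B -> b)
  Step 9: a b b b B  =>  a b b b b   (applied B -> b)
Final yield: a b b b b
Total rewrite steps: 9

9


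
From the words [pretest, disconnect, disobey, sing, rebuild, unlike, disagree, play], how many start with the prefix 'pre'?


Checking each word for prefix 'pre':
  'pretest' -> YES, starts with 'pre' (count: 1)
  'disconnect' -> no (count: 1)
  'disobey' -> no (count: 1)
  'sing' -> no (count: 1)
  'rebuild' -> no (count: 1)
  'unlike' -> no (count: 1)
  'disagree' -> no (count: 1)
  'play' -> no (count: 1)
Total with prefix 'pre': 1

1


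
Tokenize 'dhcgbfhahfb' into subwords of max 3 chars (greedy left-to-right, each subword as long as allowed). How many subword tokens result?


'dhcgbfhahfb' has 11 characters.
Chunking with max size 3:
  Chunk 1: 'dhc' (positions 0-2)
  Chunk 2: 'gbf' (positions 3-5)
  Chunk 3: 'hah' (positions 6-8)
  Chunk 4: 'fb' (positions 9-10)
Total chunks: ceil(11 / 3) = 4

4


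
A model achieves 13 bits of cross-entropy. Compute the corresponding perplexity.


Perplexity formula: PP = 2^H
H = 13
PP = 2^13
PP = 2^13 = 8192

8192


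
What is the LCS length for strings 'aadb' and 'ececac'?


DP table for LCS of 'aadb' and 'ececac':
       e  c  e  c  a  c
    0  0  0  0  0  0  0
  a 0  0  0  0  0  1  1
  a 0  0  0  0  0  1  1
  d 0  0  0  0  0  1  1
  b 0  0  0  0  0  1  1
LCS: 'a'
LCS length = 1

1


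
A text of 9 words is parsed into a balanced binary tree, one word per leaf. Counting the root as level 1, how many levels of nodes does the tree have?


In a balanced binary tree with n leaves the deepest leaf is ceil(log2(n)) edges below the root,
so counting node levels inclusive of root and leaves gives ceil(log2(n)) + 1 levels.
log2(9) = 3.1699
ceil(3.1699) = 4
levels = 4 + 1 = 5

5


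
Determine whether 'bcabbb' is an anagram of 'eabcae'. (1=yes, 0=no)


Sort characters of 'bcabbb': 'abbbbc'
Sort characters of 'eabcae': 'aabcee'
Sorted forms differ -> they are NOT anagrams
Result: 0

0


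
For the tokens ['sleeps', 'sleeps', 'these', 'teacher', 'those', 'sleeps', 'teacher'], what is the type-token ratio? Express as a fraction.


Tokens: 7
Unique types: ('sleeps', 'teacher', 'these', 'those') = 4
TTR = 4/7
Already in lowest terms.

4/7


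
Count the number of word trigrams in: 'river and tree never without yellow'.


Word trigrams from [6] words:
  Trigram 1: (river and tree)
  Trigram 2: (and tree never)
  Trigram 3: (tree never without)
  Trigram 4: (never without yellow)
Total word trigrams: 6 - 2 = 4

4


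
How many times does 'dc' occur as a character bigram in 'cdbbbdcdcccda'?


Scanning 'cdbbbdcdcccda' for bigram 'dc':
  Position 0: 'cd' -> no
  Position 1: 'db' -> no
  Position 2: 'bb' -> no
  Position 3: 'bb' -> no
  Position 4: 'bd' -> no
  Position 5: 'dc' -> MATCH
  Position 6: 'cd' -> no
  Position 7: 'dc' -> MATCH
  Position 8: 'cc' -> no
  Position 9: 'cc' -> no
  Position 10: 'cd' -> no
  Position 11: 'da' -> no
Total matches: 2

2


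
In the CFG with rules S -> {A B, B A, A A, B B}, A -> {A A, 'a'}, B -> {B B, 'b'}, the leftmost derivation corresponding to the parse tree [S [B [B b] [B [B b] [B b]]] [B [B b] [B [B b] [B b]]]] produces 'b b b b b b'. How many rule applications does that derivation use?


Every bracketed nonterminal node [X ...] in the tree is produced by exactly one rule application.
Reading the tree off as a leftmost derivation:
  Step 1: S  =>  B B   (applied S -> B B)
  Step 2: B B  =>  B B B   (applied B -> B B)
  Step 3: B B B  =>  b B B   (applied B -> b)
  Step 4: b B B  =>  b B B B   (applied B -> B B)
  Step 5: b B B B  =>  b b B B   (applied B -> b)
  Step 6: b b B B  =>  b b b B   (applied B -> b)
  Step 7: b b b B  =>  b b b B B   (applied B -> B B)
  Step 8: b b b B B  =>  b b b b B   (applied B -> b)
  Step 9: b b b b B  =>  b b b b B B   (applied B -> B B)
  Step 10: b b b b B B  =>  b b b b b B   (applied B -> b)
  Step 11: b b b b b B  =>  b b b b b b   (applied B -> b)
Final yield: b b b b b b
Total rewrite steps: 11

11


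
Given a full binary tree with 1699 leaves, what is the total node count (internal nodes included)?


Leaf nodes (terminals): 1699
Internal nodes = n - 1 = 1699 - 1 = 1698
Total = leaves + internal = 1699 + 1698 = 3397

3397


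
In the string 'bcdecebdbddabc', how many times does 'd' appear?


Scanning 'bcdecebdbddabc' for 'd':
  Position 2: 'd' -> MATCH (count: 1)
  Position 7: 'd' -> MATCH (count: 2)
  Position 9: 'd' -> MATCH (count: 3)
  Position 10: 'd' -> MATCH (count: 4)
Total occurrences of 'd': 4

4


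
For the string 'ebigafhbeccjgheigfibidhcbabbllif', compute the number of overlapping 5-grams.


String 'ebigafhbeccjgheigfibidhcbabbllif' has length L = 32.
Number of overlapping n-grams = L - n + 1
Substituting: 32 - 5 + 1 = 28

28


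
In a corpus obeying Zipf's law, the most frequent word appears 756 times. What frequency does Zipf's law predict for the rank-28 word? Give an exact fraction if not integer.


Zipf's law: freq(rank) = f1 / rank
f1 = 756, rank = 28
freq = 756 / 28
= 27

27


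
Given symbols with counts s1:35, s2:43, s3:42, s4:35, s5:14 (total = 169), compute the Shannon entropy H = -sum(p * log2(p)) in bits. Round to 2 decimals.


Computing entropy H = -sum(p_i * log2(p_i)):
  s1: p = 35/169 = 0.2071, -p*log2(p) = 0.4704
  s2: p = 43/169 = 0.2544, -p*log2(p) = 0.5024
  s3: p = 42/169 = 0.2485, -p*log2(p) = 0.4992
  s4: p = 35/169 = 0.2071, -p*log2(p) = 0.4704
  s5: p = 14/169 = 0.0828, -p*log2(p) = 0.2977
H = sum of terms = 2.2401
Rounded to 2 decimals: 2.24

2.24


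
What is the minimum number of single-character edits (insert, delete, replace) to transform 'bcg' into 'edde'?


Building DP table for s1='bcg' (len 3) and s2='edde' (len 4):
       e  d  d  e
    0  1  2  3  4
  b 1  1  2  3  4
  c 2  2  2  3  4
  g 3  3  3  3  4
Edit distance = dp[3][4] = 4

4


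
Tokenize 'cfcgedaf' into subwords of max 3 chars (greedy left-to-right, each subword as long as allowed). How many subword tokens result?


'cfcgedaf' has 8 characters.
Chunking with max size 3:
  Chunk 1: 'cfc' (positions 0-2)
  Chunk 2: 'ged' (positions 3-5)
  Chunk 3: 'af' (positions 6-7)
Total chunks: ceil(8 / 3) = 3

3


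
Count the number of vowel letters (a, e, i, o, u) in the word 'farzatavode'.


Scanning each character of 'farzatavode':
  Position 1: 'f' -> consonant (running count: 0)
  Position 2: 'a' -> vowel (running count: 1)
  Position 3: 'r' -> consonant (running count: 1)
  Position 4: 'z' -> consonant (running count: 1)
  Position 5: 'a' -> vowel (running count: 2)
  Position 6: 't' -> consonant (running count: 2)
  Position 7: 'a' -> vowel (running count: 3)
  Position 8: 'v' -> consonant (running count: 3)
  Position 9: 'o' -> vowel (running count: 4)
  Position 10: 'd' -> consonant (running count: 4)
  Position 11: 'e' -> vowel (running count: 5)
Total vowels: 5

5


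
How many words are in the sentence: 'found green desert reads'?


Counting words by splitting on spaces:
  Word 1: 'found'
  Word 2: 'green'
  Word 3: 'desert'
  Word 4: 'reads'
Total words: 4

4


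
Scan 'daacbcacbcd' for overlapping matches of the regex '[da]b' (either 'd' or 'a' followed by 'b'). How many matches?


Pattern: [da]b means either 'd' or 'a' followed by 'b'.
Scanning 'daacbcacbcd' position-by-position:
  Pos 0: window 'da' -> no
  Pos 1: window 'aa' -> no
  Pos 2: window 'ac' -> no
  Pos 3: window 'cb' -> no
  Pos 4: window 'bc' -> no
  Pos 5: window 'ca' -> no
  Pos 6: window 'ac' -> no
  Pos 7: window 'cb' -> no
  Pos 8: window 'bc' -> no
  Pos 9: window 'cd' -> no
  Pos 10: window 'd' -> no
Total matches: 0

0


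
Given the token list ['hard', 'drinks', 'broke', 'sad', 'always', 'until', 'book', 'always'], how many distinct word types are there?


Listing all tokens and tracking unique types:
  Token 1: 'hard' -> NEW (unique so far: 1)
  Token 2: 'drinks' -> NEW (unique so far: 2)
  Token 3: 'broke' -> NEW (unique so far: 3)
  Token 4: 'sad' -> NEW (unique so far: 4)
  Token 5: 'always' -> NEW (unique so far: 5)
  Token 6: 'until' -> NEW (unique so far: 6)
  Token 7: 'book' -> NEW (unique so far: 7)
  Token 8: 'always' -> duplicate (unique so far: 7)
Unique types: ('always', 'book', 'broke', 'drinks', 'hard', 'sad', 'until')
Vocabulary size: 7

7


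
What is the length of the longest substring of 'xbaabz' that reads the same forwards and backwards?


Scanning 'xbaabz' for palindromic substrings.
Substring at positions 1-4: 'baab'.
Check: reverse('baab') = 'baab' -> palindrome confirmed.
Neighbouring characters ('x' / 'z') break symmetry, so it cannot extend further.
No longer palindromic substring exists; longest length = 4

4


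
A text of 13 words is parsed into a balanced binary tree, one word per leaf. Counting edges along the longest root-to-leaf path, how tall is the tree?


In a balanced binary tree with n leaves the deepest leaf is ceil(log2(n)) edges below the root.
log2(13) = 3.7004
ceil(3.7004) = 4
height (edges) = 4

4


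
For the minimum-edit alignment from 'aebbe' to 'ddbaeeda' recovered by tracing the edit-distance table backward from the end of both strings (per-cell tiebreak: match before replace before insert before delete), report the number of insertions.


Edit distance = 6. Backtracking from cell (5, 8) with preference match > replace > insert > delete,
then listing the resulting alignment 'aebbe' -> 'ddbaeeda' left to right:
  Step 1: insert 'd' [insertion #1]
  Step 2: insert 'd' [insertion #2]
  Step 3: insert 'b' [insertion #3]
  Step 4: keep 'a'
  Step 5: keep 'e'
  Step 6: replace b->e
  Step 7: replace b->d
  Step 8: replace e->a
Total insertions: 3

3


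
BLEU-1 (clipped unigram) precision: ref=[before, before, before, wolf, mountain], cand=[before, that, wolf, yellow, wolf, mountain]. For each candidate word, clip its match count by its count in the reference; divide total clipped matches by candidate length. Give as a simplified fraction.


Reference word counts: {'before': 3, 'mountain': 1, 'wolf': 1}
Checking each candidate word (with clipping):
  'before' -> in reference (ref count 3, used 1/3) -> match (matches: 1)
  'that' -> not in reference -> no match (matches: 1)
  'wolf' -> in reference (ref count 1, used 1/1) -> match (matches: 2)
  'yellow' -> not in reference -> no match (matches: 2)
  'wolf' -> ref count 1 already used up (1/1) -> clipped, no match (matches: 2)
  'mountain' -> in reference (ref count 1, used 1/1) -> match (matches: 3)
Clipped matches: 3, Candidate length: 6
Precision = 3/6 = 1/2

1/2


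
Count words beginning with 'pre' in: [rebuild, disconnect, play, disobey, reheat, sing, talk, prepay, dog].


Checking each word for prefix 'pre':
  'rebuild' -> no (count: 0)
  'disconnect' -> no (count: 0)
  'play' -> no (count: 0)
  'disobey' -> no (count: 0)
  'reheat' -> no (count: 0)
  'sing' -> no (count: 0)
  'talk' -> no (count: 0)
  'prepay' -> YES, starts with 'pre' (count: 1)
  'dog' -> no (count: 1)
Total with prefix 'pre': 1

1


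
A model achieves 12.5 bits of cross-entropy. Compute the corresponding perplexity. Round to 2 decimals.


Perplexity formula: PP = 2^H
H = 12.5
PP = 2^12.5
Decompose: 2^12.5 = 2^12 * 2^0.5 = 2^12 * sqrt(2)
2^12 = 4096, sqrt(2) ~ 1.4142136
PP ~ 4096 * 1.4142136 = 5792.6189056
Rounded to 2 decimals: 5792.62

5792.62


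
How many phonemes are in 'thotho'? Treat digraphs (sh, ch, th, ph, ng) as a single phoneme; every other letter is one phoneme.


Parsing 'thotho' greedily, digraphs first:
  'th' -> digraph (1 consonant phoneme) (phonemes so far: 1)
  'o' -> vowel phoneme (phonemes so far: 2)
  'th' -> digraph (1 consonant phoneme) (phonemes so far: 3)
  'o' -> vowel phoneme (phonemes so far: 4)
Total phonemes: 4

4


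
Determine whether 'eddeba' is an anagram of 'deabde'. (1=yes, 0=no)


Sort characters of 'eddeba': 'abddee'
Sort characters of 'deabde': 'abddee'
Sorted forms match -> they ARE anagrams
Result: 1

1


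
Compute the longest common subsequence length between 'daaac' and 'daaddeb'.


DP table for LCS of 'daaac' and 'daaddeb':
       d  a  a  d  d  e  b
    0  0  0  0  0  0  0  0
  d 0  1  1  1  1  1  1  1
  a 0  1  2  2  2  2  2  2
  a 0  1  2  3  3  3  3  3
  a 0  1  2  3  3  3  3  3
  c 0  1  2  3  3  3  3  3
LCS: 'daa'
LCS length = 3

3


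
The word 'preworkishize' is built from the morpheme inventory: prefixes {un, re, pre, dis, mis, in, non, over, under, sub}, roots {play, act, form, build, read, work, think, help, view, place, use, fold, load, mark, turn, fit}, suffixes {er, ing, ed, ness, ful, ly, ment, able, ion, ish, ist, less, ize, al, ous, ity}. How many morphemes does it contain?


Segmenting 'preworkishize' against the inventory:
  'pre' -> prefix (morpheme 1)
  'work' -> root (morpheme 2)
  'ish' -> suffix (morpheme 3)
  'ize' -> suffix (morpheme 4)
Total morphemes: 4

4


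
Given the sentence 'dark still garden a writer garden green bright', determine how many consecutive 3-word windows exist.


Word trigrams from [8] words:
  Trigram 1: (dark still garden)
  Trigram 2: (still garden a)
  Trigram 3: (garden a writer)
  Trigram 4: (a writer garden)
  Trigram 5: (writer garden green)
  Trigram 6: (garden green bright)
Total word trigrams: 8 - 2 = 6

6


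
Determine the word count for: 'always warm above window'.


Counting words by splitting on spaces:
  Word 1: 'always'
  Word 2: 'warm'
  Word 3: 'above'
  Word 4: 'window'
Total words: 4

4


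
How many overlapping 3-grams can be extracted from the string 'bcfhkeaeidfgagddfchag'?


String 'bcfhkeaeidfgagddfchag' has length L = 21.
Number of overlapping n-grams = L - n + 1
Substituting: 21 - 3 + 1 = 19

19


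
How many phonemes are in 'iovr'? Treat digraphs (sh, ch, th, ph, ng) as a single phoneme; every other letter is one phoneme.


Parsing 'iovr' greedily, digraphs first:
  'i' -> vowel phoneme (phonemes so far: 1)
  'o' -> vowel phoneme (phonemes so far: 2)
  'v' -> consonant phoneme (phonemes so far: 3)
  'r' -> consonant phoneme (phonemes so far: 4)
Total phonemes: 4

4


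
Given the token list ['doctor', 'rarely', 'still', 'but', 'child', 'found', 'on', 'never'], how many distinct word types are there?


Listing all tokens and tracking unique types:
  Token 1: 'doctor' -> NEW (unique so far: 1)
  Token 2: 'rarely' -> NEW (unique so far: 2)
  Token 3: 'still' -> NEW (unique so far: 3)
  Token 4: 'but' -> NEW (unique so far: 4)
  Token 5: 'child' -> NEW (unique so far: 5)
  Token 6: 'found' -> NEW (unique so far: 6)
  Token 7: 'on' -> NEW (unique so far: 7)
  Token 8: 'never' -> NEW (unique so far: 8)
Unique types: ('but', 'child', 'doctor', 'found', 'never', 'on', 'rarely', 'still')
Vocabulary size: 8

8


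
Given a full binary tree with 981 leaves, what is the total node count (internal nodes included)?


Leaf nodes (terminals): 981
Internal nodes = n - 1 = 981 - 1 = 980
Total = leaves + internal = 981 + 980 = 1961

1961


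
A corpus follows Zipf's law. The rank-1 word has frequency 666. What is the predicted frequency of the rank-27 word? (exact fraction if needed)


Zipf's law: freq(rank) = f1 / rank
f1 = 666, rank = 27
freq = 666 / 27
GCD(666, 27) = 9
Simplified: 74/3

74/3


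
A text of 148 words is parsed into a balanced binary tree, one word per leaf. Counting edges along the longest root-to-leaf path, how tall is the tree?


In a balanced binary tree with n leaves the deepest leaf is ceil(log2(n)) edges below the root.
log2(148) = 7.2095
ceil(7.2095) = 8
height (edges) = 8

8


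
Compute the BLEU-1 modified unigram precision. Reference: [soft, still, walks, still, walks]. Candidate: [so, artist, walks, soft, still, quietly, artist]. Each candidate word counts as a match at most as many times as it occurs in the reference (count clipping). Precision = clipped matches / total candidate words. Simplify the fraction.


Reference word counts: {'soft': 1, 'still': 2, 'walks': 2}
Checking each candidate word (with clipping):
  'so' -> not in reference -> no match (matches: 0)
  'artist' -> not in reference -> no match (matches: 0)
  'walks' -> in reference (ref count 2, used 1/2) -> match (matches: 1)
  'soft' -> in reference (ref count 1, used 1/1) -> match (matches: 2)
  'still' -> in reference (ref count 2, used 1/2) -> match (matches: 3)
  'quietly' -> not in reference -> no match (matches: 3)
  'artist' -> not in reference -> no match (matches: 3)
Clipped matches: 3, Candidate length: 7
Precision = 3/7

3/7


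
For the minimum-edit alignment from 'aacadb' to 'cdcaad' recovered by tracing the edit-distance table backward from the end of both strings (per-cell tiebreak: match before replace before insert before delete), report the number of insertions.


Edit distance = 4. Backtracking from cell (6, 6) with preference match > replace > insert > delete,
then listing the resulting alignment 'aacadb' -> 'cdcaad' left to right:
  Step 1: replace a->c
  Step 2: replace a->d
  Step 3: keep 'c'
  Step 4: keep 'a'
  Step 5: replace d->a
  Step 6: replace b->d
Total insertions: 0

0


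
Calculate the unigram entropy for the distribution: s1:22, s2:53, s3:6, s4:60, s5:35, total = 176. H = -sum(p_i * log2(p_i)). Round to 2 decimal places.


Computing entropy H = -sum(p_i * log2(p_i)):
  s1: p = 22/176 = 0.1250, -p*log2(p) = 0.3750
  s2: p = 53/176 = 0.3011, -p*log2(p) = 0.5214
  s3: p = 6/176 = 0.0341, -p*log2(p) = 0.1662
  s4: p = 60/176 = 0.3409, -p*log2(p) = 0.5293
  s5: p = 35/176 = 0.1989, -p*log2(p) = 0.4634
H = sum of terms = 2.0553
Rounded to 2 decimals: 2.06

2.06


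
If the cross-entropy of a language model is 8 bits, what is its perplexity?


Perplexity formula: PP = 2^H
H = 8
PP = 2^8
Steps: 2^1 = 2, 2^2 = 4, 2^3 = 8, 2^4 = 16, 2^5 = 32, 2^6 = 64, 2^7 = 128, 2^8 = 256
PP = 256

256


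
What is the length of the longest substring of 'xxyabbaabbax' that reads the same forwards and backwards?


Scanning 'xxyabbaabbax' for palindromic substrings.
Substring at positions 3-10: 'abbaabba'.
Check: reverse('abbaabba') = 'abbaabba' -> palindrome confirmed.
Neighbouring characters ('y' / 'x') break symmetry, so it cannot extend further.
No longer palindromic substring exists; longest length = 8

8


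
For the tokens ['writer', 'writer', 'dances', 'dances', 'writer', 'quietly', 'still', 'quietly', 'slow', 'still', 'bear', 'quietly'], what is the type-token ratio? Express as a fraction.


Tokens: 12
Unique types: ('bear', 'dances', 'quietly', 'slow', 'still', 'writer') = 6
TTR = 6/12
Simplify: divide both by 6 -> 1/2
TTR = 1/2

1/2


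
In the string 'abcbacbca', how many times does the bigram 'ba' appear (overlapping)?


Scanning 'abcbacbca' for bigram 'ba':
  Position 0: 'ab' -> no
  Position 1: 'bc' -> no
  Position 2: 'cb' -> no
  Position 3: 'ba' -> MATCH
  Position 4: 'ac' -> no
  Position 5: 'cb' -> no
  Position 6: 'bc' -> no
  Position 7: 'ca' -> no
Total matches: 1

1


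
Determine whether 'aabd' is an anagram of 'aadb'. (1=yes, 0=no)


Sort characters of 'aabd': 'aabd'
Sort characters of 'aadb': 'aabd'
Sorted forms match -> they ARE anagrams
Result: 1

1


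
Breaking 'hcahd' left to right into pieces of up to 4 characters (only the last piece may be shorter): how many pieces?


'hcahd' has 5 characters.
Chunking with max size 4:
  Chunk 1: 'hcah' (positions 0-3)
  Chunk 2: 'd' (positions 4-4)
Total chunks: ceil(5 / 4) = 2

2


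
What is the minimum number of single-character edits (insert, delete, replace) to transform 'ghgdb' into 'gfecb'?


Building DP table for s1='ghgdb' (len 5) and s2='gfecb' (len 5):
       g  f  e  c  b
    0  1  2  3  4  5
  g 1  0  1  2  3  4
  h 2  1  1  2  3  4
  g 3  2  2  2  3  4
  d 4  3  3  3  3  4
  b 5  4  4  4  4  3
Edit distance = dp[5][5] = 3

3


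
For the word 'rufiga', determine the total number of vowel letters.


Scanning each character of 'rufiga':
  Position 1: 'r' -> consonant (running count: 0)
  Position 2: 'u' -> vowel (running count: 1)
  Position 3: 'f' -> consonant (running count: 1)
  Position 4: 'i' -> vowel (running count: 2)
  Position 5: 'g' -> consonant (running count: 2)
  Position 6: 'a' -> vowel (running count: 3)
Total vowels: 3

3


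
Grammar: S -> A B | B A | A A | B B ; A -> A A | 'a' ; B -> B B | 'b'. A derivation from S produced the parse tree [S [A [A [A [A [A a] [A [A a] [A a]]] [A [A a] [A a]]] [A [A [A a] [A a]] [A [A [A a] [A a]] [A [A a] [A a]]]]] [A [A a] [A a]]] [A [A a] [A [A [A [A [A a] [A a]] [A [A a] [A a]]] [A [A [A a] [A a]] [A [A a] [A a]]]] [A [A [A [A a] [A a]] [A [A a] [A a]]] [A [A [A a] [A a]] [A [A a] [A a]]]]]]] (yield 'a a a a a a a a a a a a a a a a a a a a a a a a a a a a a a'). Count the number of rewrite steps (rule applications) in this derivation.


Every bracketed nonterminal node [X ...] in the tree is produced by exactly one rule application.
Reading the tree off as a leftmost derivation:
  Step 1: S  =>  A A   (applied S -> A A)
  Step 2: A A  =>  A A A   (applied A -> A A)
  Step 3: A A A  =>  A A A A   (applied A -> A A)
  Step 4: A A A A  =>  A A A A A   (applied A -> A A)
  Step 5: A A A A A  =>  A A A A A A   (applied A -> A A)
  Step 6: A A A A A A  =>  a A A A A A   (applied A -> a)
  Step 7: a A A A A A  =>  a A A A A A A   (applied A -> A A)
  Step 8: a A A A A A A  =>  a a A A A A A   (applied A -> a)
  Step 9: a a A A A A A  =>  a a a A A A A   (applied A -> a)
  Step 10: a a a A A A A  =>  a a a A A A A A   (applied A -> A A)
  Step 11: a a a A A A A A  =>  a a a a A A A A   (applied A -> a)
  Step 12: a a a a A A A A  =>  a a a a a A A A   (applied A -> a)
  Step 13: a a a a a A A A  =>  a a a a a A A A A   (applied A -> A A)
  Step 14: a a a a a A A A A  =>  a a a a a A A A A A   (applied A -> A A)
  Step 15: a a a a a A A A A A  =>  a a a a a a A A A A   (applied A -> a)
  Step 16: a a a a a a A A A A  =>  a a a a a a a A A A   (applied A -> a)
  Step 17: a a a a a a a A A A  =>  a a a a a a a A A A A   (applied A -> A A)
  Step 18: a a a a a a a A A A A  =>  a a a a a a a A A A A A   (applied A -> A A)
  Step 19: a a a a a a a A A A A A  =>  a a a a a a a a A A A A   (applied A -> a)
  Step 20: a a a a a a a a A A A A  =>  a a a a a a a a a A A A   (applied A -> a)
  Step 21: a a a a a a a a a A A A  =>  a a a a a a a a a A A A A   (applied A -> A A)
  Step 22: a a a a a a a a a A A A A  =>  a a a a a a a a a a A A A   (applied A -> a)
  Step 23: a a a a a a a a a a A A A  =>  a a a a a a a a a a a A A   (applied A -> a)
  Step 24: a a a a a a a a a a a A A  =>  a a a a a a a a a a a A A A   (applied A -> A A)
  Step 25: a a a a a a a a a a a A A A  =>  a a a a a a a a a a a a A A   (applied A -> a)
  Step 26: a a a a a a a a a a a a A A  =>  a a a a a a a a a a a a a A   (applied A -> a)
  Step 27: a a a a a a a a a a a a a A  =>  a a a a a a a a a a a a a A A   (applied A -> A A)
  Step 28: a a a a a a a a a a a a a A A  =>  a a a a a a a a a a a a a a A   (applied A -> a)
  Step 29: a a a a a a a a a a a a a a A  =>  a a a a a a a a a a a a a a A A   (applied A -> A A)
  Step 30: a a a a a a a a a a a a a a A A  =>  a a a a a a a a a a a a a a A A A   (applied A -> A A)
  Step 31: a a a a a a a a a a a a a a A A A  =>  a a a a a a a a a a a a a a A A A A   (applied A -> A A)
  Step 32: a a a a a a a a a a a a a a A A A A  =>  a a a a a a a a a a a a a a A A A A A   (applied A -> A A)
  Step 33: a a a a a a a a a a a a a a A A A A A  =>  a a a a a a a a a a a a a a a A A A A   (applied A -> a)
  Step 34: a a a a a a a a a a a a a a a A A A A  =>  a a a a a a a a a a a a a a a a A A A   (applied A -> a)
  Step 35: a a a a a a a a a a a a a a a a A A A  =>  a a a a a a a a a a a a a a a a A A A A   (applied A -> A A)
  Step 36: a a a a a a a a a a a a a a a a A A A A  =>  a a a a a a a a a a a a a a a a a A A A   (applied A -> a)
  Step 37: a a a a a a a a a a a a a a a a a A A A  =>  a a a a a a a a a a a a a a a a a a A A   (applied A -> a)
  Step 38: a a a a a a a a a a a a a a a a a a A A  =>  a a a a a a a a a a a a a a a a a a A A A   (applied A -> A A)
  Step 39: a a a a a a a a a a a a a a a a a a A A A  =>  a a a a a a a a a a a a a a a a a a A A A A   (applied A -> A A)
  Step 40: a a a a a a a a a a a a a a a a a a A A A A  =>  a a a a a a a a a a a a a a a a a a a A A A   (applied A -> a)
  Step 41: a a a a a a a a a a a a a a a a a a a A A A  =>  a a a a a a a a a a a a a a a a a a a a A A   (applied A -> a)
  Step 42: a a a a a a a a a a a a a a a a a a a a A A  =>  a a a a a a a a a a a a a a a a a a a a A A A   (applied A -> A A)
  Step 43: a a a a a a a a a a a a a a a a a a a a A A A  =>  a a a a a a a a a a a a a a a a a a a a a A A   (applied A -> a)
  Step 44: a a a a a a a a a a a a a a a a a a a a a A A  =>  a a a a a a a a a a a a a a a a a a a a a a A   (applied A -> a)
  Step 45: a a a a a a a a a a a a a a a a a a a a a a A  =>  a a a a a a a a a a a a a a a a a a a a a a A A   (applied A -> A A)
  Step 46: a a a a a a a a a a a a a a a a a a a a a a A A  =>  a a a a a a a a a a a a a a a a a a a a a a A A A   (applied A -> A A)
  Step 47: a a a a a a a a a a a a a a a a a a a a a a A A A  =>  a a a a a a a a a a a a a a a a a a a a a a A A A A   (applied A -> A A)
  Step 48: a a a a a a a a a a a a a a a a a a a a a a A A A A  =>  a a a a a a a a a a a a a a a a a a a a a a a A A A   (applied A -> a)
  Step 49: a a a a a a a a a a a a a a a a a a a a a a a A A A  =>  a a a a a a a a a a a a a a a a a a a a a a a a A A   (applied A -> a)
  Step 50: a a a a a a a a a a a a a a a a a a a a a a a a A A  =>  a a a a a a a a a a a a a a a a a a a a a a a a A A A   (applied A -> A A)
  Step 51: a a a a a a a a a a a a a a a a a a a a a a a a A A A  =>  a a a a a a a a a a a a a a a a a a a a a a a a a A A   (applied A -> a)
  Step 52: a a a a a a a a a a a a a a a a a a a a a a a a a A A  =>  a a a a a a a a a a a a a a a a a a a a a a a a a a A   (applied A -> a)
  Step 53: a a a a a a a a a a a a a a a a a a a a a a a a a a A  =>  a a a a a a a a a a a a a a a a a a a a a a a a a a A A   (applied A -> A A)
  Step 54: a a a a a a a a a a a a a a a a a a a a a a a a a a A A  =>  a a a a a a a a a a a a a a a a a a a a a a a a a a A A A   (applied A -> A A)
  Step 55: a a a a a a a a a a a a a a a a a a a a a a a a a a A A A  =>  a a a a a a a a a a a a a a a a a a a a a a a a a a a A A   (applied A -> a)
  Step 56: a a a a a a a a a a a a a a a a a a a a a a a a a a a A A  =>  a a a a a a a a a a a a a a a a a a a a a a a a a a a a A   (applied A -> a)
  Step 57: a a a a a a a a a a a a a a a a a a a a a a a a a a a a A  =>  a a a a a a a a a a a a a a a a a a a a a a a a a a a a A A   (applied A -> A A)
  Step 58: a a a a a a a a a a a a a a a a a a a a a a a a a a a a A A  =>  a a a a a a a a a a a a a a a a a a a a a a a a a a a a a A   (applied A -> a)
  Step 59: a a a a a a a a a a a a a a a a a a a a a a a a a a a a a A  =>  a a a a a a a a a a a a a a a a a a a a a a a a a a a a a a   (applied A -> a)
Final yield: a a a a a a a a a a a a a a a a a a a a a a a a a a a a a a
Total rewrite steps: 59

59


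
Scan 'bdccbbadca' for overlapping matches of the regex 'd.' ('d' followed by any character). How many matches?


Pattern: d. means 'd' followed by any character.
Scanning 'bdccbbadca' position-by-position:
  Pos 0: window 'bd' -> no
  Pos 1: window 'dc' -> MATCH
  Pos 2: window 'cc' -> no
  Pos 3: window 'cb' -> no
  Pos 4: window 'bb' -> no
  Pos 5: window 'ba' -> no
  Pos 6: window 'ad' -> no
  Pos 7: window 'dc' -> MATCH
  Pos 8: window 'ca' -> no
  Pos 9: window 'a' -> no
Total matches: 2

2


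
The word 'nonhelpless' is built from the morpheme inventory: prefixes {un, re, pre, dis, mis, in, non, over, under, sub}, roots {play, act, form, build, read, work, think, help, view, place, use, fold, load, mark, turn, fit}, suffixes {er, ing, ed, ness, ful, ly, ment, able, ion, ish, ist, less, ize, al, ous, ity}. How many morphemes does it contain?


Segmenting 'nonhelpless' against the inventory:
  'non' -> prefix (morpheme 1)
  'help' -> root (morpheme 2)
  'less' -> suffix (morpheme 3)
Total morphemes: 3

3


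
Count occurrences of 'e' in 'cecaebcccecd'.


Scanning 'cecaebcccecd' for 'e':
  Position 1: 'e' -> MATCH (count: 1)
  Position 4: 'e' -> MATCH (count: 2)
  Position 9: 'e' -> MATCH (count: 3)
Total occurrences of 'e': 3

3


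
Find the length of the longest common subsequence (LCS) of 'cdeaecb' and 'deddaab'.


DP table for LCS of 'cdeaecb' and 'deddaab':
       d  e  d  d  a  a  b
    0  0  0  0  0  0  0  0
  c 0  0  0  0  0  0  0  0
  d 0  1  1  1  1  1  1  1
  e 0  1  2  2  2  2  2  2
  a 0  1  2  2  2  3  3  3
  e 0  1  2  2  2  3  3  3
  c 0  1  2  2  2  3  3  3
  b 0  1  2  2  2  3  3  4
LCS: 'deab'
LCS length = 4

4


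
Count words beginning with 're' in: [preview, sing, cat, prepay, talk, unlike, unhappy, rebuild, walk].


Checking each word for prefix 're':
  'preview' -> no (count: 0)
  'sing' -> no (count: 0)
  'cat' -> no (count: 0)
  'prepay' -> no (count: 0)
  'talk' -> no (count: 0)
  'unlike' -> no (count: 0)
  'unhappy' -> no (count: 0)
  'rebuild' -> YES, starts with 're' (count: 1)
  'walk' -> no (count: 1)
Total with prefix 're': 1

1


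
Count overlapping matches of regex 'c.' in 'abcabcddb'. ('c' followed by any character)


Pattern: c. means 'c' followed by any character.
Scanning 'abcabcddb' position-by-position:
  Pos 0: window 'ab' -> no
  Pos 1: window 'bc' -> no
  Pos 2: window 'ca' -> MATCH
  Pos 3: window 'ab' -> no
  Pos 4: window 'bc' -> no
  Pos 5: window 'cd' -> MATCH
  Pos 6: window 'dd' -> no
  Pos 7: window 'db' -> no
  Pos 8: window 'b' -> no
Total matches: 2

2


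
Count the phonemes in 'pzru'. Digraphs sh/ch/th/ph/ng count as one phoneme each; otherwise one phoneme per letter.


Parsing 'pzru' greedily, digraphs first:
  'p' -> consonant phoneme (phonemes so far: 1)
  'z' -> consonant phoneme (phonemes so far: 2)
  'r' -> consonant phoneme (phonemes so far: 3)
  'u' -> vowel phoneme (phonemes so far: 4)
Total phonemes: 4

4


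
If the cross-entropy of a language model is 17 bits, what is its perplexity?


Perplexity formula: PP = 2^H
H = 17
PP = 2^17
PP = 2^17 = 131072

131072


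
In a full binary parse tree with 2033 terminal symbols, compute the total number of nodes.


Leaf nodes (terminals): 2033
Internal nodes = n - 1 = 2033 - 1 = 2032
Total = leaves + internal = 2033 + 2032 = 4065

4065


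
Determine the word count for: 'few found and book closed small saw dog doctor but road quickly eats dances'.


Counting words by splitting on spaces:
  Word 1: 'few'
  Word 2: 'found'
  Word 3: 'and'
  Word 4: 'book'
  Word 5: 'closed'
  Word 6: 'small'
  Word 7: 'saw'
  Word 8: 'dog'
  Word 9: 'doctor'
  Word 10: 'but'
  Word 11: 'road'
  Word 12: 'quickly'
  Word 13: 'eats'
  Word 14: 'dances'
Total words: 14

14


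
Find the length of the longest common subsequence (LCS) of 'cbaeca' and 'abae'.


DP table for LCS of 'cbaeca' and 'abae':
       a  b  a  e
    0  0  0  0  0
  c 0  0  0  0  0
  b 0  0  1  1  1
  a 0  1  1  2  2
  e 0  1  1  2  3
  c 0  1  1  2  3
  a 0  1  1  2  3
LCS: 'bae'
LCS length = 3

3


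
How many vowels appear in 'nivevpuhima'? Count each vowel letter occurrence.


Scanning each character of 'nivevpuhima':
  Position 1: 'n' -> consonant (running count: 0)
  Position 2: 'i' -> vowel (running count: 1)
  Position 3: 'v' -> consonant (running count: 1)
  Position 4: 'e' -> vowel (running count: 2)
  Position 5: 'v' -> consonant (running count: 2)
  Position 6: 'p' -> consonant (running count: 2)
  Position 7: 'u' -> vowel (running count: 3)
  Position 8: 'h' -> consonant (running count: 3)
  Position 9: 'i' -> vowel (running count: 4)
  Position 10: 'm' -> consonant (running count: 4)
  Position 11: 'a' -> vowel (running count: 5)
Total vowels: 5

5


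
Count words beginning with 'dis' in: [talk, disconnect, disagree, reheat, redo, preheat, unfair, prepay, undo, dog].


Checking each word for prefix 'dis':
  'talk' -> no (count: 0)
  'disconnect' -> YES, starts with 'dis' (count: 1)
  'disagree' -> YES, starts with 'dis' (count: 2)
  'reheat' -> no (count: 2)
  'redo' -> no (count: 2)
  'preheat' -> no (count: 2)
  'unfair' -> no (count: 2)
  'prepay' -> no (count: 2)
  'undo' -> no (count: 2)
  'dog' -> no (count: 2)
Total with prefix 'dis': 2

2


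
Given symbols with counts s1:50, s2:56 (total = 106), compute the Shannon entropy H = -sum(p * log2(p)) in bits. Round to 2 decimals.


Computing entropy H = -sum(p_i * log2(p_i)):
  s1: p = 50/106 = 0.4717, -p*log2(p) = 0.5114
  s2: p = 56/106 = 0.5283, -p*log2(p) = 0.4863
H = sum of terms = 0.9977
Rounded to 2 decimals: 1.00

1.00


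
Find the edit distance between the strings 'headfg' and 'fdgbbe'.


Building DP table for s1='headfg' (len 6) and s2='fdgbbe' (len 6):
       f  d  g  b  b  e
    0  1  2  3  4  5  6
  h 1  1  2  3  4  5  6
  e 2  2  2  3  4  5  5
  a 3  3  3  3  4  5  6
  d 4  4  3  4  4  5  6
  f 5  4  4  4  5  5  6
  g 6  5  5  4  5  6  6
Edit distance = dp[6][6] = 6

6
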